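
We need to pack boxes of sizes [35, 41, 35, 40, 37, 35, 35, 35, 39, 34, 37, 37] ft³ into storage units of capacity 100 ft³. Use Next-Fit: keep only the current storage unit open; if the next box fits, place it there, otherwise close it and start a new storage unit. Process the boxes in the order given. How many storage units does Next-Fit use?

Put 35 ft³ in storage unit 1; 65 ft³ remain.
Put 41 ft³ in storage unit 1; 24 ft³ remain.
Put 35 ft³ in storage unit 2; 65 ft³ remain.
Put 40 ft³ in storage unit 2; 25 ft³ remain.
Put 37 ft³ in storage unit 3; 63 ft³ remain.
Put 35 ft³ in storage unit 3; 28 ft³ remain.
Put 35 ft³ in storage unit 4; 65 ft³ remain.
Put 35 ft³ in storage unit 4; 30 ft³ remain.
Put 39 ft³ in storage unit 5; 61 ft³ remain.
Put 34 ft³ in storage unit 5; 27 ft³ remain.
Put 37 ft³ in storage unit 6; 63 ft³ remain.
Put 37 ft³ in storage unit 6; 26 ft³ remain.
Final storage units: [35,41] [35,40] [37,35] [35,35] [39,34] [37,37].

6 storage units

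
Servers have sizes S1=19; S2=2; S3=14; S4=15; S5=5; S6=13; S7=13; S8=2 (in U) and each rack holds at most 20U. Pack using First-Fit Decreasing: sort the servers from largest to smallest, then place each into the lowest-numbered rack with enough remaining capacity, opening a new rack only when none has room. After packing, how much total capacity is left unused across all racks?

Sorted descending: 19, 15, 14, 13, 13, 5, 2, 2.
rack 1: place 19U, 1U left
rack 2: place 15U, 5U left
rack 3: place 14U, 6U left
rack 4: place 13U, 7U left
rack 5: place 13U, 7U left
rack 2: place 5U, 0U left
rack 3: place 2U, 4U left
rack 3: place 2U, 2U left
5 racks × 20U = 100U; used 83U; unused 17U.

17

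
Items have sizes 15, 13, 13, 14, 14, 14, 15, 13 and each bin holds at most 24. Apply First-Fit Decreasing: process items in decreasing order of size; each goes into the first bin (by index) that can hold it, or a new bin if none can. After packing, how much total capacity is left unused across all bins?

Sorted descending: 15, 15, 14, 14, 14, 13, 13, 13.
Put 15 in bin 1; 9 remain.
Put 15 in bin 2; 9 remain.
Put 14 in bin 3; 10 remain.
Put 14 in bin 4; 10 remain.
Put 14 in bin 5; 10 remain.
Put 13 in bin 6; 11 remain.
Put 13 in bin 7; 11 remain.
Put 13 in bin 8; 11 remain.
8 bins × 24 = 192; used 111; unused 81.

81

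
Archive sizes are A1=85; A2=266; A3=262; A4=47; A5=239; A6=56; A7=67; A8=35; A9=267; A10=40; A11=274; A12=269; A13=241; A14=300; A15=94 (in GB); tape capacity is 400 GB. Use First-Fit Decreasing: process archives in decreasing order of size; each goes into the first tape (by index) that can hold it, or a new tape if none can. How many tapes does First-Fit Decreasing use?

8

Sorted descending: 300, 274, 269, 267, 266, 262, 241, 239, 94, 85, 67, 56, 47, 40, 35.
300 GB → tape 1 (remaining 100 GB)
274 GB → tape 2 (remaining 126 GB)
269 GB → tape 3 (remaining 131 GB)
267 GB → tape 4 (remaining 133 GB)
266 GB → tape 5 (remaining 134 GB)
262 GB → tape 6 (remaining 138 GB)
241 GB → tape 7 (remaining 159 GB)
239 GB → tape 8 (remaining 161 GB)
94 GB → tape 1 (remaining 6 GB)
85 GB → tape 2 (remaining 41 GB)
67 GB → tape 3 (remaining 64 GB)
56 GB → tape 3 (remaining 8 GB)
47 GB → tape 4 (remaining 86 GB)
40 GB → tape 2 (remaining 1 GB)
35 GB → tape 4 (remaining 51 GB)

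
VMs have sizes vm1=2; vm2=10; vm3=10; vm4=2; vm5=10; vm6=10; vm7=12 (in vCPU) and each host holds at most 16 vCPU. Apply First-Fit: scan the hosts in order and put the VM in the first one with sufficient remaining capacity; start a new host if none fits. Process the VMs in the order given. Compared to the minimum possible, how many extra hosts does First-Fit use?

0

First-Fit: [2,10,2] [10] [10] [10] [12] → 5 hosts.
5 VMs exceed 8 vCPU (half the capacity), and no two of those can share a host, so at least 5 hosts are needed.
So 5 is already optimal.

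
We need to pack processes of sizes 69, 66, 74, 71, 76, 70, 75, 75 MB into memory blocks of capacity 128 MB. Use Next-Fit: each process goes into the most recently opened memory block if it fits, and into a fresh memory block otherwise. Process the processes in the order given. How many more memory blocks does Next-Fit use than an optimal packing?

0

Next-Fit: [69] [66] [74] [71] [76] [70] [75] [75] → 8 memory blocks.
8 processes exceed 64 MB (half the capacity), and no two of those can share a memory block, so at least 8 memory blocks are needed.
So 8 is already optimal.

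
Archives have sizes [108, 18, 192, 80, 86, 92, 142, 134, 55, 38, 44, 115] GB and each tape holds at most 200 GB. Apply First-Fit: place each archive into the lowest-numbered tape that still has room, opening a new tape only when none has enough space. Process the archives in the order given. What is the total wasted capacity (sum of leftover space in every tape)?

296

108 GB → tape 1 (remaining 92 GB)
18 GB → tape 1 (remaining 74 GB)
192 GB → tape 2 (remaining 8 GB)
80 GB → tape 3 (remaining 120 GB)
86 GB → tape 3 (remaining 34 GB)
92 GB → tape 4 (remaining 108 GB)
142 GB → tape 5 (remaining 58 GB)
134 GB → tape 6 (remaining 66 GB)
55 GB → tape 1 (remaining 19 GB)
38 GB → tape 4 (remaining 70 GB)
44 GB → tape 4 (remaining 26 GB)
115 GB → tape 7 (remaining 85 GB)
7 tapes × 200 GB = 1400 GB; used 1104 GB; unused 296 GB.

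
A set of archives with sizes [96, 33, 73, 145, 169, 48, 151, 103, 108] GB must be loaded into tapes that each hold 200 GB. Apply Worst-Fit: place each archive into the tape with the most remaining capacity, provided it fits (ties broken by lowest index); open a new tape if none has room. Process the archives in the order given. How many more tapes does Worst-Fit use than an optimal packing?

2

Worst-Fit: [96,33] [73,48] [145] [169] [151] [103] [108] → 7 tapes.
Total size 926 GB; any packing needs at least ⌈926/200⌉ = 5 tapes.
An optimal packing achieves that bound: [169] [151,48] [145,33] [108,73] [103,96] → 5 tapes.
Excess: 7 − 5 = 2.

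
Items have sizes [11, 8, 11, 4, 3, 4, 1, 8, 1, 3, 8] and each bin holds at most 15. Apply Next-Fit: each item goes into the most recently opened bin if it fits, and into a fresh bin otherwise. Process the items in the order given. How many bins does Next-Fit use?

6

Put 11 in bin 1; 4 remain.
Put 8 in bin 2; 7 remain.
Put 11 in bin 3; 4 remain.
Put 4 in bin 3; 0 remain.
Put 3 in bin 4; 12 remain.
Put 4 in bin 4; 8 remain.
Put 1 in bin 4; 7 remain.
Put 8 in bin 5; 7 remain.
Put 1 in bin 5; 6 remain.
Put 3 in bin 5; 3 remain.
Put 8 in bin 6; 7 remain.
Final bins: [11] [8] [11,4] [3,4,1] [8,1,3] [8].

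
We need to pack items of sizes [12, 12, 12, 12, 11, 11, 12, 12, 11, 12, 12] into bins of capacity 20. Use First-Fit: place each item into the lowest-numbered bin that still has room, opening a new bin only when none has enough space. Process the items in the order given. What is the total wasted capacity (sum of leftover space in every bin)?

91

12 → bin 1 (remaining 8)
12 → bin 2 (remaining 8)
12 → bin 3 (remaining 8)
12 → bin 4 (remaining 8)
11 → bin 5 (remaining 9)
11 → bin 6 (remaining 9)
12 → bin 7 (remaining 8)
12 → bin 8 (remaining 8)
11 → bin 9 (remaining 9)
12 → bin 10 (remaining 8)
12 → bin 11 (remaining 8)
11 bins × 20 = 220; used 129; unused 91.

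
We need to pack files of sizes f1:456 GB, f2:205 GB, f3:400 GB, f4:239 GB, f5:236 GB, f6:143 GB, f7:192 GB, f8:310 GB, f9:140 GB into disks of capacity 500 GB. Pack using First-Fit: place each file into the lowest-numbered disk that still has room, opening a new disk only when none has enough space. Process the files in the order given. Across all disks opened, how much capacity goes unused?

Put f1 (456 GB) in disk 1; 44 GB remain.
Put f2 (205 GB) in disk 2; 295 GB remain.
Put f3 (400 GB) in disk 3; 100 GB remain.
Put f4 (239 GB) in disk 2; 56 GB remain.
Put f5 (236 GB) in disk 4; 264 GB remain.
Put f6 (143 GB) in disk 4; 121 GB remain.
Put f7 (192 GB) in disk 5; 308 GB remain.
Put f8 (310 GB) in disk 6; 190 GB remain.
Put f9 (140 GB) in disk 5; 168 GB remain.
6 disks × 500 GB = 3000 GB; used 2321 GB; unused 679 GB.

679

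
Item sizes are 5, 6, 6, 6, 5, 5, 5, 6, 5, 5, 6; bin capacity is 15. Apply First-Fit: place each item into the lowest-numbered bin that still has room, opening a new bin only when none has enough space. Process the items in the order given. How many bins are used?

5 bins

5 → bin 1 (remaining 10)
6 → bin 1 (remaining 4)
6 → bin 2 (remaining 9)
6 → bin 2 (remaining 3)
5 → bin 3 (remaining 10)
5 → bin 3 (remaining 5)
5 → bin 3 (remaining 0)
6 → bin 4 (remaining 9)
5 → bin 4 (remaining 4)
5 → bin 5 (remaining 10)
6 → bin 5 (remaining 4)
Final bins: [5,6] [6,6] [5,5,5] [6,5] [5,6].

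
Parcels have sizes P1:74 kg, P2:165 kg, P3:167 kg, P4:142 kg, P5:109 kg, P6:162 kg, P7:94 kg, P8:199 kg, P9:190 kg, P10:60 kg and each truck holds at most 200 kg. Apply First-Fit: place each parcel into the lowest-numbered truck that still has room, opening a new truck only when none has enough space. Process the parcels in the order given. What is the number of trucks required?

8

P1 (74 kg) → truck 1 (remaining 126 kg)
P2 (165 kg) → truck 2 (remaining 35 kg)
P3 (167 kg) → truck 3 (remaining 33 kg)
P4 (142 kg) → truck 4 (remaining 58 kg)
P5 (109 kg) → truck 1 (remaining 17 kg)
P6 (162 kg) → truck 5 (remaining 38 kg)
P7 (94 kg) → truck 6 (remaining 106 kg)
P8 (199 kg) → truck 7 (remaining 1 kg)
P9 (190 kg) → truck 8 (remaining 10 kg)
P10 (60 kg) → truck 6 (remaining 46 kg)
Final trucks: [74,109] [165] [167] [142] [162] [94,60] [199] [190].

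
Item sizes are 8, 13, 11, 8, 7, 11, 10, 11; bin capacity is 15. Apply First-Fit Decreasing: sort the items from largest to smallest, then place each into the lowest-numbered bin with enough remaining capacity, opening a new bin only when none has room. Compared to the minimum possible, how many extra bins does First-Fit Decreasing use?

0

First-Fit Decreasing: [13] [11] [11] [11] [10] [8,7] [8] → 7 bins.
7 items exceed 7.5 (half the capacity), and no two of those can share a bin, so at least 7 bins are needed.
So 7 is already optimal.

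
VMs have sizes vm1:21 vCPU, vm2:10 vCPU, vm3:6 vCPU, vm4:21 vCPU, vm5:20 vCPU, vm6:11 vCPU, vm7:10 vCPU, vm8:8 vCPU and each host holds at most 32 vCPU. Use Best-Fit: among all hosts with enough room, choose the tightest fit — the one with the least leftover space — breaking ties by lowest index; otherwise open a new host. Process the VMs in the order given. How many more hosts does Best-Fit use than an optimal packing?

0

Best-Fit: [21,10] [6,21] [20,11] [10,8] → 4 hosts.
Total size 107 vCPU; any packing needs at least ⌈107/32⌉ = 4 hosts.
So 4 is already optimal.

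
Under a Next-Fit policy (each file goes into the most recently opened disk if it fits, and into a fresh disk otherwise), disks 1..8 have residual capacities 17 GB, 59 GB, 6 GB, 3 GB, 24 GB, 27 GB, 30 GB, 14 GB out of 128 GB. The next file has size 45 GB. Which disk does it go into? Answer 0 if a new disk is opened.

Next-Fit only looks at disk 8, which has 14 GB free.
45 GB does not fit, so a new disk is opened.

0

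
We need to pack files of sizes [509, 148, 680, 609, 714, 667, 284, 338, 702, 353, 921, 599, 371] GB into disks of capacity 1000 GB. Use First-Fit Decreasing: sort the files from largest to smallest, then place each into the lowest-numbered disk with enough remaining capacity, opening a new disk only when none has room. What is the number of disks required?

8

Sorted descending: 921, 714, 702, 680, 667, 609, 599, 509, 371, 353, 338, 284, 148.
921 GB → disk 1 (remaining 79 GB)
714 GB → disk 2 (remaining 286 GB)
702 GB → disk 3 (remaining 298 GB)
680 GB → disk 4 (remaining 320 GB)
667 GB → disk 5 (remaining 333 GB)
609 GB → disk 6 (remaining 391 GB)
599 GB → disk 7 (remaining 401 GB)
509 GB → disk 8 (remaining 491 GB)
371 GB → disk 6 (remaining 20 GB)
353 GB → disk 7 (remaining 48 GB)
338 GB → disk 8 (remaining 153 GB)
284 GB → disk 2 (remaining 2 GB)
148 GB → disk 3 (remaining 150 GB)
Final disks: [921] [714,284] [702,148] [680] [667] [609,371] [599,353] [509,338].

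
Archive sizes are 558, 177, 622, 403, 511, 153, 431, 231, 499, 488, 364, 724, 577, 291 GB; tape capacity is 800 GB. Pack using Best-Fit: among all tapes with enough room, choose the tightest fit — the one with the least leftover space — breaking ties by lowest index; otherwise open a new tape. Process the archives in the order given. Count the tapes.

Put 558 GB in tape 1; 242 GB remain.
Put 177 GB in tape 1; 65 GB remain.
Put 622 GB in tape 2; 178 GB remain.
Put 403 GB in tape 3; 397 GB remain.
Put 511 GB in tape 4; 289 GB remain.
Put 153 GB in tape 2; 25 GB remain.
Put 431 GB in tape 5; 369 GB remain.
Put 231 GB in tape 4; 58 GB remain.
Put 499 GB in tape 6; 301 GB remain.
Put 488 GB in tape 7; 312 GB remain.
Put 364 GB in tape 5; 5 GB remain.
Put 724 GB in tape 8; 76 GB remain.
Put 577 GB in tape 9; 223 GB remain.
Put 291 GB in tape 6; 10 GB remain.
Final tapes: [558,177] [622,153] [403] [511,231] [431,364] [499,291] [488] [724] [577].

9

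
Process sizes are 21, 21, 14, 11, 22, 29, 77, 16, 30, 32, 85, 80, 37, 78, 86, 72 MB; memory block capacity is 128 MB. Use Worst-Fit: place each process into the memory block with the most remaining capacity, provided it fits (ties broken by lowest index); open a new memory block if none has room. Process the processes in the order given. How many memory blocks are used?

memory block 1: place 21 MB, 107 MB left
memory block 1: place 21 MB, 86 MB left
memory block 1: place 14 MB, 72 MB left
memory block 1: place 11 MB, 61 MB left
memory block 1: place 22 MB, 39 MB left
memory block 1: place 29 MB, 10 MB left
memory block 2: place 77 MB, 51 MB left
memory block 2: place 16 MB, 35 MB left
memory block 2: place 30 MB, 5 MB left
memory block 3: place 32 MB, 96 MB left
memory block 3: place 85 MB, 11 MB left
memory block 4: place 80 MB, 48 MB left
memory block 4: place 37 MB, 11 MB left
memory block 5: place 78 MB, 50 MB left
memory block 6: place 86 MB, 42 MB left
memory block 7: place 72 MB, 56 MB left
Final memory blocks: [21,21,14,11,22,29] [77,16,30] [32,85] [80,37] [78] [86] [72].

7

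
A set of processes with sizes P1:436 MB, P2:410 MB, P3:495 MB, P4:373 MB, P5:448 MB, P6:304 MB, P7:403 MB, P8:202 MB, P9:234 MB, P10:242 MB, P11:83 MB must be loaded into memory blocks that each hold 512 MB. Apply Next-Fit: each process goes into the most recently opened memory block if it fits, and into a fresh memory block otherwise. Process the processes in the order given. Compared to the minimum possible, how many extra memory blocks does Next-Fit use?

Next-Fit: [436] [410] [495] [373] [448] [304] [403] [202,234] [242,83] → 9 memory blocks.
Total size 3630 MB; any packing needs at least ⌈3630/512⌉ = 8 memory blocks.
An optimal packing achieves that bound: [495] [448] [436] [410,83] [403] [373] [304,202] [242,234] → 8 memory blocks.
Excess: 9 − 8 = 1.

1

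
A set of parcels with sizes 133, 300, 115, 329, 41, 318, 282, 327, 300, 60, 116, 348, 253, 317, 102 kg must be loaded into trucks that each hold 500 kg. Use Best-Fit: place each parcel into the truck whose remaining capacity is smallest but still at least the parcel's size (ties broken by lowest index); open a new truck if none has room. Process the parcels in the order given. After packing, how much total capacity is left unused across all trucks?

133 kg → truck 1 (remaining 367 kg)
300 kg → truck 1 (remaining 67 kg)
115 kg → truck 2 (remaining 385 kg)
329 kg → truck 2 (remaining 56 kg)
41 kg → truck 2 (remaining 15 kg)
318 kg → truck 3 (remaining 182 kg)
282 kg → truck 4 (remaining 218 kg)
327 kg → truck 5 (remaining 173 kg)
300 kg → truck 6 (remaining 200 kg)
60 kg → truck 1 (remaining 7 kg)
116 kg → truck 5 (remaining 57 kg)
348 kg → truck 7 (remaining 152 kg)
253 kg → truck 8 (remaining 247 kg)
317 kg → truck 9 (remaining 183 kg)
102 kg → truck 7 (remaining 50 kg)
9 trucks × 500 kg = 4500 kg; used 3341 kg; unused 1159 kg.

1159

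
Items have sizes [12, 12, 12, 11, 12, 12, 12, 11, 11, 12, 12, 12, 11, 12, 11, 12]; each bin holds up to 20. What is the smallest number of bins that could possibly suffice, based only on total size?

10

Total size = 12 + 12 + 12 + 11 + 12 + 12 + 12 + 11 + 11 + 12 + 12 + 12 + 11 + 12 + 11 + 12 = 187.
⌈187 / 20⌉ = 10.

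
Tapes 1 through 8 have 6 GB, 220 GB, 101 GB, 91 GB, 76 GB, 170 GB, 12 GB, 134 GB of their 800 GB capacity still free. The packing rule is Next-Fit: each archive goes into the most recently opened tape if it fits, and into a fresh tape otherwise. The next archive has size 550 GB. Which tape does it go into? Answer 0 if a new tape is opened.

0

Next-Fit only looks at tape 8, which has 134 GB free.
550 GB does not fit, so a new tape is opened.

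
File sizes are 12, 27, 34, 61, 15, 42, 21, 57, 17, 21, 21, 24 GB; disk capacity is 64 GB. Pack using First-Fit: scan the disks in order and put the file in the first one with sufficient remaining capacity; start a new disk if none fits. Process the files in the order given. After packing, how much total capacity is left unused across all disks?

Put 12 GB in disk 1; 52 GB remain.
Put 27 GB in disk 1; 25 GB remain.
Put 34 GB in disk 2; 30 GB remain.
Put 61 GB in disk 3; 3 GB remain.
Put 15 GB in disk 1; 10 GB remain.
Put 42 GB in disk 4; 22 GB remain.
Put 21 GB in disk 2; 9 GB remain.
Put 57 GB in disk 5; 7 GB remain.
Put 17 GB in disk 4; 5 GB remain.
Put 21 GB in disk 6; 43 GB remain.
Put 21 GB in disk 6; 22 GB remain.
Put 24 GB in disk 7; 40 GB remain.
7 disks × 64 GB = 448 GB; used 352 GB; unused 96 GB.

96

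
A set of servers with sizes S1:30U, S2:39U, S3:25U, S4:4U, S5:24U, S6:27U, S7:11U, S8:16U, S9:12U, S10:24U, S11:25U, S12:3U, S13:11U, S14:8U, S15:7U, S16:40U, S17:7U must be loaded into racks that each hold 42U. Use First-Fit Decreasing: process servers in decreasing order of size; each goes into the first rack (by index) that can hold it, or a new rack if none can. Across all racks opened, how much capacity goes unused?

Sorted descending: 40, 39, 30, 27, 25, 25, 24, 24, 16, 12, 11, 11, 8, 7, 7, 4, 3.
40U → rack 1 (remaining 2U)
39U → rack 2 (remaining 3U)
30U → rack 3 (remaining 12U)
27U → rack 4 (remaining 15U)
25U → rack 5 (remaining 17U)
25U → rack 6 (remaining 17U)
24U → rack 7 (remaining 18U)
24U → rack 8 (remaining 18U)
16U → rack 5 (remaining 1U)
12U → rack 3 (remaining 0U)
11U → rack 4 (remaining 4U)
11U → rack 6 (remaining 6U)
8U → rack 7 (remaining 10U)
7U → rack 7 (remaining 3U)
7U → rack 8 (remaining 11U)
4U → rack 4 (remaining 0U)
3U → rack 2 (remaining 0U)
8 racks × 42U = 336U; used 313U; unused 23U.

23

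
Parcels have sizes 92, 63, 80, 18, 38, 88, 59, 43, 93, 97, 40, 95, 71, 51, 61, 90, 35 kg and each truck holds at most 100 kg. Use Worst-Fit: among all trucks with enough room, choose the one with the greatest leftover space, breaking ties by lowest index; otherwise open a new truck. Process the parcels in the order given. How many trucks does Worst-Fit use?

13 trucks

92 kg → truck 1 (remaining 8 kg)
63 kg → truck 2 (remaining 37 kg)
80 kg → truck 3 (remaining 20 kg)
18 kg → truck 2 (remaining 19 kg)
38 kg → truck 4 (remaining 62 kg)
88 kg → truck 5 (remaining 12 kg)
59 kg → truck 4 (remaining 3 kg)
43 kg → truck 6 (remaining 57 kg)
93 kg → truck 7 (remaining 7 kg)
97 kg → truck 8 (remaining 3 kg)
40 kg → truck 6 (remaining 17 kg)
95 kg → truck 9 (remaining 5 kg)
71 kg → truck 10 (remaining 29 kg)
51 kg → truck 11 (remaining 49 kg)
61 kg → truck 12 (remaining 39 kg)
90 kg → truck 13 (remaining 10 kg)
35 kg → truck 11 (remaining 14 kg)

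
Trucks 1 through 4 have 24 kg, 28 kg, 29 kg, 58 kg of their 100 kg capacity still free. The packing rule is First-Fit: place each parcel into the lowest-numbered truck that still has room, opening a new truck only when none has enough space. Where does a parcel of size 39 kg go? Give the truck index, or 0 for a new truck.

Trucks with room: truck 4 (58 kg).
The first with room is truck 4.

4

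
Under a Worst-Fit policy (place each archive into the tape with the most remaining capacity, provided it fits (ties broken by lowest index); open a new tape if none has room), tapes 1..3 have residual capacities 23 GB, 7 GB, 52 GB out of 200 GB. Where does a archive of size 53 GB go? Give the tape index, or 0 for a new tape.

0

No tape has ≥ 53 GB free, so a new tape is opened.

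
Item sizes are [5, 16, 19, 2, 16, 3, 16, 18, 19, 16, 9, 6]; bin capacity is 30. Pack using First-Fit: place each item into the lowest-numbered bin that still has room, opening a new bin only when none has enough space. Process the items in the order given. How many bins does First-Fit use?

bin 1: place 5, 25 left
bin 1: place 16, 9 left
bin 2: place 19, 11 left
bin 1: place 2, 7 left
bin 3: place 16, 14 left
bin 1: place 3, 4 left
bin 4: place 16, 14 left
bin 5: place 18, 12 left
bin 6: place 19, 11 left
bin 7: place 16, 14 left
bin 2: place 9, 2 left
bin 3: place 6, 8 left
Final bins: [5,16,2,3] [19,9] [16,6] [16] [18] [19] [16].

7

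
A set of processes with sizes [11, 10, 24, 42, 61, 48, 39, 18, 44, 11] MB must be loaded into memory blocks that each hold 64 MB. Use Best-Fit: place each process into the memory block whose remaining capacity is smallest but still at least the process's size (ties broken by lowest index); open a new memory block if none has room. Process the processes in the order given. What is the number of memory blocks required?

6

Put 11 MB in memory block 1; 53 MB remain.
Put 10 MB in memory block 1; 43 MB remain.
Put 24 MB in memory block 1; 19 MB remain.
Put 42 MB in memory block 2; 22 MB remain.
Put 61 MB in memory block 3; 3 MB remain.
Put 48 MB in memory block 4; 16 MB remain.
Put 39 MB in memory block 5; 25 MB remain.
Put 18 MB in memory block 1; 1 MB remain.
Put 44 MB in memory block 6; 20 MB remain.
Put 11 MB in memory block 4; 5 MB remain.
Final memory blocks: [11,10,24,18] [42] [61] [48,11] [39] [44].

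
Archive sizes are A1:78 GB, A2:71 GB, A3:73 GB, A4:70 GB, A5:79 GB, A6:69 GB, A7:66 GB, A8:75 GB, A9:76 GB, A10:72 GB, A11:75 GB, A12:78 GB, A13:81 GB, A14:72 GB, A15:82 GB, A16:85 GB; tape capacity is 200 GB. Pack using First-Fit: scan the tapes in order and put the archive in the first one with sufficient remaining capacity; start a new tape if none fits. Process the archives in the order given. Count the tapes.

tape 1: place A1 (78 GB), 122 GB left
tape 1: place A2 (71 GB), 51 GB left
tape 2: place A3 (73 GB), 127 GB left
tape 2: place A4 (70 GB), 57 GB left
tape 3: place A5 (79 GB), 121 GB left
tape 3: place A6 (69 GB), 52 GB left
tape 4: place A7 (66 GB), 134 GB left
tape 4: place A8 (75 GB), 59 GB left
tape 5: place A9 (76 GB), 124 GB left
tape 5: place A10 (72 GB), 52 GB left
tape 6: place A11 (75 GB), 125 GB left
tape 6: place A12 (78 GB), 47 GB left
tape 7: place A13 (81 GB), 119 GB left
tape 7: place A14 (72 GB), 47 GB left
tape 8: place A15 (82 GB), 118 GB left
tape 8: place A16 (85 GB), 33 GB left

8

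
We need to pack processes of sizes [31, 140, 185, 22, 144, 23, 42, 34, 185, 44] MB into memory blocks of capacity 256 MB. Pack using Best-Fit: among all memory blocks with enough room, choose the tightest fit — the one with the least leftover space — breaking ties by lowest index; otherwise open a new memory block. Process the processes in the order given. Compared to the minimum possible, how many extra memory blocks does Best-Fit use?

0

Best-Fit: [31,140,42,34] [185,22,23] [144] [185,44] → 4 memory blocks.
Total size 850 MB; any packing needs at least ⌈850/256⌉ = 4 memory blocks.
So 4 is already optimal.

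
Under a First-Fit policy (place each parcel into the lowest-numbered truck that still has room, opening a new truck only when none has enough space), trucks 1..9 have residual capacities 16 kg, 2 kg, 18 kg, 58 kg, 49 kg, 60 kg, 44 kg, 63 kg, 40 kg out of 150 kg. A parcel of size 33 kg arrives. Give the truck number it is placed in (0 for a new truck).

Trucks with room: truck 4 (58 kg), truck 5 (49 kg), truck 6 (60 kg), truck 7 (44 kg), truck 8 (63 kg), truck 9 (40 kg).
The first with room is truck 4.

4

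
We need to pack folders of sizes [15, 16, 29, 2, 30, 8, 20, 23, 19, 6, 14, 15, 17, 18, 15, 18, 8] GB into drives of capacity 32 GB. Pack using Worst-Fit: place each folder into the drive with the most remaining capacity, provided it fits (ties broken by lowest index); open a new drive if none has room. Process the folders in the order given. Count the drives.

10

15 GB → drive 1 (remaining 17 GB)
16 GB → drive 1 (remaining 1 GB)
29 GB → drive 2 (remaining 3 GB)
2 GB → drive 2 (remaining 1 GB)
30 GB → drive 3 (remaining 2 GB)
8 GB → drive 4 (remaining 24 GB)
20 GB → drive 4 (remaining 4 GB)
23 GB → drive 5 (remaining 9 GB)
19 GB → drive 6 (remaining 13 GB)
6 GB → drive 6 (remaining 7 GB)
14 GB → drive 7 (remaining 18 GB)
15 GB → drive 7 (remaining 3 GB)
17 GB → drive 8 (remaining 15 GB)
18 GB → drive 9 (remaining 14 GB)
15 GB → drive 8 (remaining 0 GB)
18 GB → drive 10 (remaining 14 GB)
8 GB → drive 9 (remaining 6 GB)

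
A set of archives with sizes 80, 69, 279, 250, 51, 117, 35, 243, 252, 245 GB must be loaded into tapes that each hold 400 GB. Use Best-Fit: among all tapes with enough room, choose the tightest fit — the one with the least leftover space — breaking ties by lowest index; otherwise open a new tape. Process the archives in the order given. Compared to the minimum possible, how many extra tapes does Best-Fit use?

Best-Fit: [80,69,250] [279,51,35] [117,243] [252] [245] → 5 tapes.
Total size 1621 GB; any packing needs at least ⌈1621/400⌉ = 5 tapes.
So 5 is already optimal.

0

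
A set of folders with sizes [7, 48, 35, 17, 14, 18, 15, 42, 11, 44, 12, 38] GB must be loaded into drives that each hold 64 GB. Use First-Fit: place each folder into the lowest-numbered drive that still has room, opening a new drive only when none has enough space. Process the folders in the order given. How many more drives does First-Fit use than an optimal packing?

1

First-Fit: [7,48] [35,17,11] [14,18,15,12] [42] [44] [38] → 6 drives.
Total size 301 GB; any packing needs at least ⌈301/64⌉ = 5 drives.
An optimal packing achieves that bound: [48,15] [44,18] [42,17] [38,14,12] [35,11,7] → 5 drives.
Excess: 6 − 5 = 1.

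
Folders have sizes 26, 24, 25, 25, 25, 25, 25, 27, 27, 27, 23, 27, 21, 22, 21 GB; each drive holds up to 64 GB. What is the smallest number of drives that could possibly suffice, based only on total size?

6 drives

Total size = 26 + 24 + 25 + 25 + 25 + 25 + 25 + 27 + 27 + 27 + 23 + 27 + 21 + 22 + 21 = 370 GB.
⌈370 / 64⌉ = 6.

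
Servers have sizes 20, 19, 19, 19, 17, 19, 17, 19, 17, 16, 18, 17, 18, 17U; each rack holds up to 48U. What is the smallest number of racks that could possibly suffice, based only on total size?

Total size = 20 + 19 + 19 + 19 + 17 + 19 + 17 + 19 + 17 + 16 + 18 + 17 + 18 + 17 = 252U.
⌈252 / 48⌉ = 6.

6 racks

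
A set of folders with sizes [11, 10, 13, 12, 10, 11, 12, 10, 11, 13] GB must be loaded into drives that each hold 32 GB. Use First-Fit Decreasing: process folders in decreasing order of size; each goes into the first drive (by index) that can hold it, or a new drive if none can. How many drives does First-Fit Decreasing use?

4

Sorted descending: 13, 13, 12, 12, 11, 11, 11, 10, 10, 10.
Put 13 GB in drive 1; 19 GB remain.
Put 13 GB in drive 1; 6 GB remain.
Put 12 GB in drive 2; 20 GB remain.
Put 12 GB in drive 2; 8 GB remain.
Put 11 GB in drive 3; 21 GB remain.
Put 11 GB in drive 3; 10 GB remain.
Put 11 GB in drive 4; 21 GB remain.
Put 10 GB in drive 3; 0 GB remain.
Put 10 GB in drive 4; 11 GB remain.
Put 10 GB in drive 4; 1 GB remain.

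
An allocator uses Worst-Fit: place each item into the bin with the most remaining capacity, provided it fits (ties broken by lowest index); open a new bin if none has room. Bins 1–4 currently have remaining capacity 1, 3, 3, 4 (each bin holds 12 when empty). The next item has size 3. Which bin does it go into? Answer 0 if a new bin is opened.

4

Bins with room: bin 2 (3), bin 3 (3), bin 4 (4).
Most room is bin 4 with 4 free.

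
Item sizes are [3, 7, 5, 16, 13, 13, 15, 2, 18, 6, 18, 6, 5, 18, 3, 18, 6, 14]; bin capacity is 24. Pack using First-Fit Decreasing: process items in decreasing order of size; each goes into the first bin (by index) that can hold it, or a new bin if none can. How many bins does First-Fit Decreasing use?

Sorted descending: 18, 18, 18, 18, 16, 15, 14, 13, 13, 7, 6, 6, 6, 5, 5, 3, 3, 2.
bin 1: place 18, 6 left
bin 2: place 18, 6 left
bin 3: place 18, 6 left
bin 4: place 18, 6 left
bin 5: place 16, 8 left
bin 6: place 15, 9 left
bin 7: place 14, 10 left
bin 8: place 13, 11 left
bin 9: place 13, 11 left
bin 5: place 7, 1 left
bin 1: place 6, 0 left
bin 2: place 6, 0 left
bin 3: place 6, 0 left
bin 4: place 5, 1 left
bin 6: place 5, 4 left
bin 6: place 3, 1 left
bin 7: place 3, 7 left
bin 7: place 2, 5 left
Final bins: [18,6] [18,6] [18,6] [18,5] [16,7] [15,5,3] [14,3,2] [13] [13].

9 bins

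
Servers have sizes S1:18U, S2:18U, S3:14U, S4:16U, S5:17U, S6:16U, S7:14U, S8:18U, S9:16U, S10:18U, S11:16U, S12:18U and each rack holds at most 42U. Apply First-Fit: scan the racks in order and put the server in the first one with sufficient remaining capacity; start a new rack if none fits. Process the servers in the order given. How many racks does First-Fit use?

rack 1: place S1 (18U), 24U left
rack 1: place S2 (18U), 6U left
rack 2: place S3 (14U), 28U left
rack 2: place S4 (16U), 12U left
rack 3: place S5 (17U), 25U left
rack 3: place S6 (16U), 9U left
rack 4: place S7 (14U), 28U left
rack 4: place S8 (18U), 10U left
rack 5: place S9 (16U), 26U left
rack 5: place S10 (18U), 8U left
rack 6: place S11 (16U), 26U left
rack 6: place S12 (18U), 8U left
Final racks: [18,18] [14,16] [17,16] [14,18] [16,18] [16,18].

6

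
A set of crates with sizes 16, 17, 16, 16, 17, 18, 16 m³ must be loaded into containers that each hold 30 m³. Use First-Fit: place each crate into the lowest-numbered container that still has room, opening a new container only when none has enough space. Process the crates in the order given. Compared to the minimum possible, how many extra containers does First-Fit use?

First-Fit: [16] [17] [16] [16] [17] [18] [16] → 7 containers.
7 crates exceed 15 m³ (half the capacity), and no two of those can share a container, so at least 7 containers are needed.
So 7 is already optimal.

0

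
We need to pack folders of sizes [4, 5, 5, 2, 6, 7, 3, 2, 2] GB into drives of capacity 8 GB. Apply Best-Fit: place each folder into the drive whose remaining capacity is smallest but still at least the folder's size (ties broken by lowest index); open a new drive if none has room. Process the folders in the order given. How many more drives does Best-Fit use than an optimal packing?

Best-Fit: [4,2] [5,2] [5,3] [6,2] [7] → 5 drives.
Total size 36 GB; any packing needs at least ⌈36/8⌉ = 5 drives.
So 5 is already optimal.

0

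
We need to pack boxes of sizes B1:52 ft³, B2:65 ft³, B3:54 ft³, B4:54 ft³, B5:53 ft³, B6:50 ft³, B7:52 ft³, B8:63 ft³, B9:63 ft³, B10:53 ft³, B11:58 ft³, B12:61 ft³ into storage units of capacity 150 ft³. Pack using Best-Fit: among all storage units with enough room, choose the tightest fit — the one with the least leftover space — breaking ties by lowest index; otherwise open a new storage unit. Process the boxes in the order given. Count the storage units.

6

storage unit 1: place B1 (52 ft³), 98 ft³ left
storage unit 1: place B2 (65 ft³), 33 ft³ left
storage unit 2: place B3 (54 ft³), 96 ft³ left
storage unit 2: place B4 (54 ft³), 42 ft³ left
storage unit 3: place B5 (53 ft³), 97 ft³ left
storage unit 3: place B6 (50 ft³), 47 ft³ left
storage unit 4: place B7 (52 ft³), 98 ft³ left
storage unit 4: place B8 (63 ft³), 35 ft³ left
storage unit 5: place B9 (63 ft³), 87 ft³ left
storage unit 5: place B10 (53 ft³), 34 ft³ left
storage unit 6: place B11 (58 ft³), 92 ft³ left
storage unit 6: place B12 (61 ft³), 31 ft³ left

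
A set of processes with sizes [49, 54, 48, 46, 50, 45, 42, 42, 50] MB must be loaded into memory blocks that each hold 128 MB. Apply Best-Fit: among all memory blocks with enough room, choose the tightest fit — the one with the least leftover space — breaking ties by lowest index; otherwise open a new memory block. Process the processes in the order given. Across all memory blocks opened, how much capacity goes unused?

Put 49 MB in memory block 1; 79 MB remain.
Put 54 MB in memory block 1; 25 MB remain.
Put 48 MB in memory block 2; 80 MB remain.
Put 46 MB in memory block 2; 34 MB remain.
Put 50 MB in memory block 3; 78 MB remain.
Put 45 MB in memory block 3; 33 MB remain.
Put 42 MB in memory block 4; 86 MB remain.
Put 42 MB in memory block 4; 44 MB remain.
Put 50 MB in memory block 5; 78 MB remain.
5 memory blocks × 128 MB = 640 MB; used 426 MB; unused 214 MB.

214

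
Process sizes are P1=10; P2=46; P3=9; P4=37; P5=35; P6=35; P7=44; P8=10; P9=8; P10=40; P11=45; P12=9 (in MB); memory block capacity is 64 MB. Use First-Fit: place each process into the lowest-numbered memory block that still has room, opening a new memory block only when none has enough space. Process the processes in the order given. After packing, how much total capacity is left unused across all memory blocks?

memory block 1: place P1 (10 MB), 54 MB left
memory block 1: place P2 (46 MB), 8 MB left
memory block 2: place P3 (9 MB), 55 MB left
memory block 2: place P4 (37 MB), 18 MB left
memory block 3: place P5 (35 MB), 29 MB left
memory block 4: place P6 (35 MB), 29 MB left
memory block 5: place P7 (44 MB), 20 MB left
memory block 2: place P8 (10 MB), 8 MB left
memory block 1: place P9 (8 MB), 0 MB left
memory block 6: place P10 (40 MB), 24 MB left
memory block 7: place P11 (45 MB), 19 MB left
memory block 3: place P12 (9 MB), 20 MB left
7 memory blocks × 64 MB = 448 MB; used 328 MB; unused 120 MB.

120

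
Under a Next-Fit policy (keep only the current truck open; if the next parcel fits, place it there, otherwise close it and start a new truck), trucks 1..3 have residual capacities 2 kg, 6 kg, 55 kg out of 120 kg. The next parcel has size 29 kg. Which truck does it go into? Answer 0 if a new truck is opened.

Next-Fit only looks at truck 3, which has 55 kg free.
29 kg fits there.

3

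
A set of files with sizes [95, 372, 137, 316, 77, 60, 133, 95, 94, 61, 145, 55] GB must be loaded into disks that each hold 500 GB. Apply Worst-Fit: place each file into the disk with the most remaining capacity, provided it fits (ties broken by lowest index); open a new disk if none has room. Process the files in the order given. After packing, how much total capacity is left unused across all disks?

Put 95 GB in disk 1; 405 GB remain.
Put 372 GB in disk 1; 33 GB remain.
Put 137 GB in disk 2; 363 GB remain.
Put 316 GB in disk 2; 47 GB remain.
Put 77 GB in disk 3; 423 GB remain.
Put 60 GB in disk 3; 363 GB remain.
Put 133 GB in disk 3; 230 GB remain.
Put 95 GB in disk 3; 135 GB remain.
Put 94 GB in disk 3; 41 GB remain.
Put 61 GB in disk 4; 439 GB remain.
Put 145 GB in disk 4; 294 GB remain.
Put 55 GB in disk 4; 239 GB remain.
4 disks × 500 GB = 2000 GB; used 1640 GB; unused 360 GB.

360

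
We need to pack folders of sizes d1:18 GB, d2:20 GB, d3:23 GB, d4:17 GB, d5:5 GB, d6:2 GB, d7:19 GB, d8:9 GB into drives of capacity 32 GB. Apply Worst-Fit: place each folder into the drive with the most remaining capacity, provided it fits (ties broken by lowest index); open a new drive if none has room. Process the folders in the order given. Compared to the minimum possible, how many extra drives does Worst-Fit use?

0

Worst-Fit: [18,2] [20] [23] [17,5] [19,9] → 5 drives.
5 folders exceed 16 GB (half the capacity), and no two of those can share a drive, so at least 5 drives are needed.
So 5 is already optimal.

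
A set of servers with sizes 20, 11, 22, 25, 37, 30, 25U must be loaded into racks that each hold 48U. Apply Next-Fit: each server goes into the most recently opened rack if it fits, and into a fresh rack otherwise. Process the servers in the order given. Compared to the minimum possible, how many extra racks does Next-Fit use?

1

Next-Fit: [20,11] [22,25] [37] [30] [25] → 5 racks.
Total size 170U; any packing needs at least ⌈170/48⌉ = 4 racks.
An optimal packing achieves that bound: [37,11] [30] [25,22] [25,20] → 4 racks.
Excess: 5 − 4 = 1.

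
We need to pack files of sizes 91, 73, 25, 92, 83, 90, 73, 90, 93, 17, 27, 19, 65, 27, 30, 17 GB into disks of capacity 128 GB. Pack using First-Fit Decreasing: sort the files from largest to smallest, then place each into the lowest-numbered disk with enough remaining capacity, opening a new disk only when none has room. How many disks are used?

Sorted descending: 93, 92, 91, 90, 90, 83, 73, 73, 65, 30, 27, 27, 25, 19, 17, 17.
disk 1: place 93 GB, 35 GB left
disk 2: place 92 GB, 36 GB left
disk 3: place 91 GB, 37 GB left
disk 4: place 90 GB, 38 GB left
disk 5: place 90 GB, 38 GB left
disk 6: place 83 GB, 45 GB left
disk 7: place 73 GB, 55 GB left
disk 8: place 73 GB, 55 GB left
disk 9: place 65 GB, 63 GB left
disk 1: place 30 GB, 5 GB left
disk 2: place 27 GB, 9 GB left
disk 3: place 27 GB, 10 GB left
disk 4: place 25 GB, 13 GB left
disk 5: place 19 GB, 19 GB left
disk 5: place 17 GB, 2 GB left
disk 6: place 17 GB, 28 GB left
Final disks: [93,30] [92,27] [91,27] [90,25] [90,19,17] [83,17] [73] [73] [65].

9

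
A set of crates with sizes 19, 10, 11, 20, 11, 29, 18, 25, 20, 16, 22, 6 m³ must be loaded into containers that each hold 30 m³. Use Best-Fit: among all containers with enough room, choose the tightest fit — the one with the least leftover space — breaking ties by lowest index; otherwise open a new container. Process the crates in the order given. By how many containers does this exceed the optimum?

Best-Fit: [19,10] [11,11,6] [20] [29] [18] [25] [20] [16] [22] → 9 containers.
8 crates exceed 15 m³ (half the capacity), and no two of those can share a container, so at least 8 containers are needed.
An optimal packing achieves that bound: [29] [25] [22,6] [20,10] [20] [19,11] [18,11] [16] → 8 containers.
Excess: 9 − 8 = 1.

1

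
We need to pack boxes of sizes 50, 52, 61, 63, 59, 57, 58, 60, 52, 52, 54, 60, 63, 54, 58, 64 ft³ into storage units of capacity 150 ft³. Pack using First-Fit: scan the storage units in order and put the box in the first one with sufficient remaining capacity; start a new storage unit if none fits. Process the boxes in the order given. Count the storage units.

8

50 ft³ → storage unit 1 (remaining 100 ft³)
52 ft³ → storage unit 1 (remaining 48 ft³)
61 ft³ → storage unit 2 (remaining 89 ft³)
63 ft³ → storage unit 2 (remaining 26 ft³)
59 ft³ → storage unit 3 (remaining 91 ft³)
57 ft³ → storage unit 3 (remaining 34 ft³)
58 ft³ → storage unit 4 (remaining 92 ft³)
60 ft³ → storage unit 4 (remaining 32 ft³)
52 ft³ → storage unit 5 (remaining 98 ft³)
52 ft³ → storage unit 5 (remaining 46 ft³)
54 ft³ → storage unit 6 (remaining 96 ft³)
60 ft³ → storage unit 6 (remaining 36 ft³)
63 ft³ → storage unit 7 (remaining 87 ft³)
54 ft³ → storage unit 7 (remaining 33 ft³)
58 ft³ → storage unit 8 (remaining 92 ft³)
64 ft³ → storage unit 8 (remaining 28 ft³)
Final storage units: [50,52] [61,63] [59,57] [58,60] [52,52] [54,60] [63,54] [58,64].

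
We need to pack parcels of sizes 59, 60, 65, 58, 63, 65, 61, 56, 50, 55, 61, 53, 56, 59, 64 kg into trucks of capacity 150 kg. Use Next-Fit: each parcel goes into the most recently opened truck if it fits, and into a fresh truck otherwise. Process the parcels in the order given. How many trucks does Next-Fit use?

truck 1: place 59 kg, 91 kg left
truck 1: place 60 kg, 31 kg left
truck 2: place 65 kg, 85 kg left
truck 2: place 58 kg, 27 kg left
truck 3: place 63 kg, 87 kg left
truck 3: place 65 kg, 22 kg left
truck 4: place 61 kg, 89 kg left
truck 4: place 56 kg, 33 kg left
truck 5: place 50 kg, 100 kg left
truck 5: place 55 kg, 45 kg left
truck 6: place 61 kg, 89 kg left
truck 6: place 53 kg, 36 kg left
truck 7: place 56 kg, 94 kg left
truck 7: place 59 kg, 35 kg left
truck 8: place 64 kg, 86 kg left
Final trucks: [59,60] [65,58] [63,65] [61,56] [50,55] [61,53] [56,59] [64].

8 trucks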